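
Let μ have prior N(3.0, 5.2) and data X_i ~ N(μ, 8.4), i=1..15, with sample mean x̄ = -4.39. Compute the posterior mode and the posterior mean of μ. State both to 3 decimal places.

Posterior for μ is Normal. Precision-weighted mean: (1/5.2·3.0 + 15/8.4·-4.39) / (1/5.2 + 15/8.4) = -3.672.
A Normal posterior is symmetric, so mode = mean.

MAP = -3.672, posterior mean = -3.672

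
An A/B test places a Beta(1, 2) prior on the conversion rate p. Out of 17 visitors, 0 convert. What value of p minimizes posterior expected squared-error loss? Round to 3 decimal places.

Posterior: Beta(1+0, 2+17) = Beta(1, 19).
Since α = 1 ≤ 1 and β > 1, the Beta density is monotone decreasing on [0,1]; the mode is at 0.
Mean = 1/(1+19) = 0.050.
Squared-error loss ⇒ the optimal estimator is the posterior mean.

0.050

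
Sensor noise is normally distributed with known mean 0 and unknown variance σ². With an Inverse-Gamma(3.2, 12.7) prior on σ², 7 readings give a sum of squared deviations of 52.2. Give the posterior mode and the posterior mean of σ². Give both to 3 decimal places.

MAP = 5.039, posterior mean = 6.807

Posterior: Inverse-Gamma(shape = 3.2+7/2 = 6.7, scale = 12.7+52.2/2 = 38.8).
Mode = β/(α+1) = 38.8/7.7 = 5.039.
Mean = β/(α−1) = 38.8/5.7 = 6.807.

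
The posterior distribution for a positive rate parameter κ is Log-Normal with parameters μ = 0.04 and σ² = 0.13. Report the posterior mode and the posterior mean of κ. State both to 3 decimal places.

Mode = exp(μ − σ²) = exp(-0.09) = 0.914.
Mean = exp(μ + σ²/2) = exp(0.105) = 1.111.
The posterior is right-skewed, so the mean exceeds the mode.

posterior mode = 0.914, posterior mean = 1.111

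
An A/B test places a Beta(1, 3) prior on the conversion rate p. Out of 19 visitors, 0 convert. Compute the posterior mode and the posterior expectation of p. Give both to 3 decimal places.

Posterior: Beta(1+0, 3+19) = Beta(1, 22).
Since α = 1 ≤ 1 and β > 1, the Beta density is monotone decreasing on [0,1]; the mode is at 0.
Mean = 1/(1+22) = 0.043.

posterior mode = 0.000, posterior expectation = 0.043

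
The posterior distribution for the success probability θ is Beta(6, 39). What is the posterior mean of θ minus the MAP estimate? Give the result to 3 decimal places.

0.017

Mode = (6−1)/(6+39−2) = 5/43 = 0.116.
Mean = 6/(6+39) = 6/45 = 0.133.
Difference = 0.133 − 0.116 = 0.017.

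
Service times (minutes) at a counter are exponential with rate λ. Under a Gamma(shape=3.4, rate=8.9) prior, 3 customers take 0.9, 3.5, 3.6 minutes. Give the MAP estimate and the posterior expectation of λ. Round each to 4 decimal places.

MAP = 0.3195; posterior mean = 0.3787

Σ times = 8.0. Posterior: Gamma(shape = 3.4+3 = 6.4, rate = 8.9+8.0 = 16.9).
Mode = (α−1)/β = 5.4/16.9 = 0.3195.
Mean = α/β = 6.4/16.9 = 0.3787.
The mean is pulled above the mode by the posterior's right skew.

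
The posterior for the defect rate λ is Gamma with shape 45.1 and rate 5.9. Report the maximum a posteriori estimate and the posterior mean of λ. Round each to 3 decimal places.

MAP: 7.475. Posterior mean: 7.644.

Mode = (α−1)/β = 44.1/5.9 = 7.475.
Mean = α/β = 45.1/5.9 = 7.644.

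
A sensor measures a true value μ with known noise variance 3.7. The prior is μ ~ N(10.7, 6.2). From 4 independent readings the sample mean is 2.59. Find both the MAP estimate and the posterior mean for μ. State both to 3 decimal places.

Posterior for μ is Normal. Precision-weighted mean: (1/6.2·10.7 + 4/3.7·2.59) / (1/6.2 + 4/3.7) = 3.643.
A Normal posterior is symmetric, so mode = mean.

MAP estimate = 3.643, posterior mean = 3.643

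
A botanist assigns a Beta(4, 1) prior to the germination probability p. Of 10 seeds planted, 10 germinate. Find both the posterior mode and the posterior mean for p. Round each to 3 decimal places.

Posterior: Beta(4+10, 1+0) = Beta(14, 1).
Since β = 1 ≤ 1 and α > 1, the Beta density is monotone increasing on [0,1]; the mode is at 1.
Mean = 14/(14+1) = 0.933.
The mean is pulled below the mode by the posterior's left skew.

posterior mode = 1.000, posterior mean = 0.933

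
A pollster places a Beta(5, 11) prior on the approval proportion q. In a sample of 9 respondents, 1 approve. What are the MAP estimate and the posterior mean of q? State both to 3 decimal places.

Posterior: Beta(5+1, 11+8) = Beta(6, 19).
Mode = (6−1)/(6+19−2) = 5/23 = 0.217.
Mean = 6/(6+19) = 6/25 = 0.240.
Right-skewed posterior ⇒ mode < mean.

MAP = 0.217, posterior mean = 0.240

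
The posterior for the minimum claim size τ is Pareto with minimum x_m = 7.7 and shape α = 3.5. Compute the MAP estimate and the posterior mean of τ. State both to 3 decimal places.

MAP = 7.700, posterior mean = 10.780

The Pareto density is strictly decreasing on [x_m, ∞), so the mode is x_m = 7.700.
Mean = α·x_m/(α−1) = 3.5·7.7/2.5 = 10.780.
Mean > mode: the posterior has a right tail.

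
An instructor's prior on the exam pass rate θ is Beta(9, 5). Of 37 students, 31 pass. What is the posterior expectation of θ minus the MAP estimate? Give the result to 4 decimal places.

Posterior: Beta(9+31, 5+6) = Beta(40, 11).
Mode = (40−1)/(40+11−2) = 39/49 = 0.7959.
Mean = 40/(40+11) = 40/51 = 0.7843.
Difference = 0.7843 − 0.7959 = -0.0116.
Mode > mean: the posterior has a left tail.

-0.0116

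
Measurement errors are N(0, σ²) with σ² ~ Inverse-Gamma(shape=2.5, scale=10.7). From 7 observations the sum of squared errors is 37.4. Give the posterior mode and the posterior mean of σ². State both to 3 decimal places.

Posterior: Inverse-Gamma(shape = 2.5+7/2 = 6.0, scale = 10.7+37.4/2 = 29.4).
Mode = β/(α+1) = 29.4/7.0 = 4.200.
Mean = β/(α−1) = 29.4/5.0 = 5.880.
The posterior is right-skewed, so the mean exceeds the mode.

σ²_MAP = 4.200, E[σ²|data] = 5.880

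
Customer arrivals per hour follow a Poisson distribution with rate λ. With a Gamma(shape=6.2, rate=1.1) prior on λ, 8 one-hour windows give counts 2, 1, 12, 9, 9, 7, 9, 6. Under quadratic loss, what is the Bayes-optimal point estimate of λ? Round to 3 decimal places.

Σ counts = 55. Posterior: Gamma(shape = 6.2+55 = 61.2, rate = 1.1+8 = 9.1).
Mode = (α−1)/β = 60.2/9.1 = 6.615.
Mean = α/β = 61.2/9.1 = 6.725.
Quadratic loss ⇒ the optimal estimator is the posterior mean.

6.725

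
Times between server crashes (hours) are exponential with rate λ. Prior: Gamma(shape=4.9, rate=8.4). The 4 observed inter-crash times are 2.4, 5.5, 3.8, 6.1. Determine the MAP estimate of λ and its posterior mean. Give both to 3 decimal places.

Σ times = 17.8. Posterior: Gamma(shape = 4.9+4 = 8.9, rate = 8.4+17.8 = 26.2).
Mode = (α−1)/β = 7.9/26.2 = 0.302.
Mean = α/β = 8.9/26.2 = 0.340.

MAP = 0.302, posterior mean = 0.340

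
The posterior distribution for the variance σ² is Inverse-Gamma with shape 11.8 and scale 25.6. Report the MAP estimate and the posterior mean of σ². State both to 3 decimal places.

Mode = β/(α+1) = 25.6/12.8 = 2.000.
Mean = β/(α−1) = 25.6/10.8 = 2.370.

MAP: 2.000. Posterior mean: 2.370.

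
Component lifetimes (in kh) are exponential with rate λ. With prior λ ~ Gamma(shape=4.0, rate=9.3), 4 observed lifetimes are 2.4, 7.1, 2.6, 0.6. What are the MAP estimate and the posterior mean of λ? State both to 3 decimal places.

MAP = 0.318; posterior mean = 0.364

Σ times = 12.7. Posterior: Gamma(shape = 4.0+4 = 8.0, rate = 9.3+12.7 = 22.0).
Mode = (α−1)/β = 7.0/22.0 = 0.318.
Mean = α/β = 8.0/22.0 = 0.364.
The mean is pulled above the mode by the posterior's right skew.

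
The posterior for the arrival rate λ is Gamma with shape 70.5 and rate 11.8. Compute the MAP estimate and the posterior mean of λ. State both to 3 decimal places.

Mode = (α−1)/β = 69.5/11.8 = 5.890.
Mean = α/β = 70.5/11.8 = 5.975.
The mean is pulled above the mode by the posterior's right skew.

λ_MAP = 5.890, E[λ|data] = 5.975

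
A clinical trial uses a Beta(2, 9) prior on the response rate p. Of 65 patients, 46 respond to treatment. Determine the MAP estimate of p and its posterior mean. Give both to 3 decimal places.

Posterior: Beta(2+46, 9+19) = Beta(48, 28).
Mode = (48−1)/(48+28−2) = 47/74 = 0.635.
Mean = 48/(48+28) = 48/76 = 0.632.

MAP estimate = 0.635, posterior mean = 0.632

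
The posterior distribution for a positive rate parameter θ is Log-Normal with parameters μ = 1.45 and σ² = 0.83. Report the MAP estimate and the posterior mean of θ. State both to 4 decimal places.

Mode = exp(μ − σ²) = exp(0.62) = 1.8589.
Mean = exp(μ + σ²/2) = exp(1.865) = 6.4559.
Mean > mode: the posterior has a right tail.

MAP: 1.8589. Posterior mean: 6.4559.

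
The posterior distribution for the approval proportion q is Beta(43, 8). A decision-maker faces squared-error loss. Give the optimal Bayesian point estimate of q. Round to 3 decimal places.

0.843

Mode = (43−1)/(43+8−2) = 42/49 = 0.857.
Mean = 43/(43+8) = 43/51 = 0.843.
Squared-error loss ⇒ the optimal estimator is the posterior mean.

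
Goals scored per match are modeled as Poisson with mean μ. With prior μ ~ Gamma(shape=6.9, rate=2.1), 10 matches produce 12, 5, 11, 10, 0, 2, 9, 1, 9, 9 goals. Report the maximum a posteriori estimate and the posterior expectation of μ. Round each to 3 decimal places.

MAP = 6.107; posterior mean = 6.190

Σ counts = 68. Posterior: Gamma(shape = 6.9+68 = 74.9, rate = 2.1+10 = 12.1).
Mode = (α−1)/β = 73.9/12.1 = 6.107.
Mean = α/β = 74.9/12.1 = 6.190.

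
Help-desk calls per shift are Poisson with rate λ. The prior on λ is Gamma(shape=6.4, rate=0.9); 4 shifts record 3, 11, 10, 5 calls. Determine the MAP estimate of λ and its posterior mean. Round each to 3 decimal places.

λ_MAP = 7.020, E[λ|data] = 7.224

Σ counts = 29. Posterior: Gamma(shape = 6.4+29 = 35.4, rate = 0.9+4 = 4.9).
Mode = (α−1)/β = 34.4/4.9 = 7.020.
Mean = α/β = 35.4/4.9 = 7.224.
The mean is pulled above the mode by the posterior's right skew.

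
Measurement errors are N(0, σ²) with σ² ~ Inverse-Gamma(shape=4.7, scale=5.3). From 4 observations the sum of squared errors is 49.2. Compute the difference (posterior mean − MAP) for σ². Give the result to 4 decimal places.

1.3625

Posterior: Inverse-Gamma(shape = 4.7+4/2 = 6.7, scale = 5.3+49.2/2 = 29.9).
Mode = β/(α+1) = 29.9/7.7 = 3.8831.
Mean = β/(α−1) = 29.9/5.7 = 5.2456.
Difference = 5.2456 − 3.8831 = 1.3625.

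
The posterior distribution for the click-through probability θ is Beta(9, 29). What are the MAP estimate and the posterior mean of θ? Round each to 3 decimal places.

Mode = (9−1)/(9+29−2) = 8/36 = 0.222.
Mean = 9/(9+29) = 9/38 = 0.237.
Mean > mode: the posterior has a right tail.

MAP = 0.222; posterior mean = 0.237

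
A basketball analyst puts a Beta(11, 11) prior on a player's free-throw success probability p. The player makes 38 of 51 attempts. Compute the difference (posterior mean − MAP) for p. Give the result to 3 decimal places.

-0.005

Posterior: Beta(11+38, 11+13) = Beta(49, 24).
Mode = (49−1)/(49+24−2) = 48/71 = 0.676.
Mean = 49/(49+24) = 49/73 = 0.671.
Difference = 0.671 − 0.676 = -0.005.
The posterior is left-skewed, so the mode exceeds the mean.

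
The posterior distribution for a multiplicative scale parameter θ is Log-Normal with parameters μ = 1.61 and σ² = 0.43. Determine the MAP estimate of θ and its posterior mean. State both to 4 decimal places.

Mode = exp(μ − σ²) = exp(1.18) = 3.2544.
Mean = exp(μ + σ²/2) = exp(1.825) = 6.2028.

θ_MAP = 3.2544, E[θ|data] = 6.2028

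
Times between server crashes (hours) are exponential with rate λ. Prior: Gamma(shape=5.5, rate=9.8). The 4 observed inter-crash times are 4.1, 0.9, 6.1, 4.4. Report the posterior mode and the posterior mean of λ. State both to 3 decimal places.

Σ times = 15.5. Posterior: Gamma(shape = 5.5+4 = 9.5, rate = 9.8+15.5 = 25.3).
Mode = (α−1)/β = 8.5/25.3 = 0.336.
Mean = α/β = 9.5/25.3 = 0.375.
The posterior is right-skewed, so the mean exceeds the mode.

MAP: 0.336. Posterior mean: 0.375.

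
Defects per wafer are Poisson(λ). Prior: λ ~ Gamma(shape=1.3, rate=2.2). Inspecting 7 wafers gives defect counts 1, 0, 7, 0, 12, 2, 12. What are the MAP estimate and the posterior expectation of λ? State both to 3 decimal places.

Σ counts = 34. Posterior: Gamma(shape = 1.3+34 = 35.3, rate = 2.2+7 = 9.2).
Mode = (α−1)/β = 34.3/9.2 = 3.728.
Mean = α/β = 35.3/9.2 = 3.837.

MAP = 3.728, posterior mean = 3.837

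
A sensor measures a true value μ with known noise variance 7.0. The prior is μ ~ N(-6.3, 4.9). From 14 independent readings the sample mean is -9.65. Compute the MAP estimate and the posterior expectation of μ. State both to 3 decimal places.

MAP = -9.340, posterior mean = -9.340

Posterior for μ is Normal. Precision-weighted mean: (1/4.9·-6.3 + 14/7.0·-9.65) / (1/4.9 + 14/7.0) = -9.340.
A Normal posterior is symmetric, so mode = mean.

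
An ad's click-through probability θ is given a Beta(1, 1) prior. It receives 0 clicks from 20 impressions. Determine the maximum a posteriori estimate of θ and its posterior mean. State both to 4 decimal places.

Posterior: Beta(1+0, 1+20) = Beta(1, 21).
Since α = 1 ≤ 1 and β > 1, the Beta density is monotone decreasing on [0,1]; the mode is at 0.
Mean = 1/(1+21) = 0.0455.

MAP = 0.0000, posterior mean = 0.0455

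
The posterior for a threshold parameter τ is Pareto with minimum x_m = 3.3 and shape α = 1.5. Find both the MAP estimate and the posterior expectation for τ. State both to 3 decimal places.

The Pareto density is strictly decreasing on [x_m, ∞), so the mode is x_m = 3.300.
Mean = α·x_m/(α−1) = 1.5·3.3/0.5 = 9.900.
Mean > mode: the posterior has a right tail.

MAP = 3.300, posterior mean = 9.900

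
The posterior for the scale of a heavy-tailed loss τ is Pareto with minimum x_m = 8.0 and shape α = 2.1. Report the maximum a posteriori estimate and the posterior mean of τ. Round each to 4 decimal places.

MAP: 8.0000. Posterior mean: 15.2727.

The Pareto density is strictly decreasing on [x_m, ∞), so the mode is x_m = 8.0000.
Mean = α·x_m/(α−1) = 2.1·8.0/1.1 = 15.2727.
Right-skewed posterior ⇒ mode < mean.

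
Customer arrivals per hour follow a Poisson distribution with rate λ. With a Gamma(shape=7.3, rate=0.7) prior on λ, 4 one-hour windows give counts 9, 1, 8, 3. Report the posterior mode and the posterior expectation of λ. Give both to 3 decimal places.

Σ counts = 21. Posterior: Gamma(shape = 7.3+21 = 28.3, rate = 0.7+4 = 4.7).
Mode = (α−1)/β = 27.3/4.7 = 5.809.
Mean = α/β = 28.3/4.7 = 6.021.

MAP: 5.809. Posterior mean: 6.021.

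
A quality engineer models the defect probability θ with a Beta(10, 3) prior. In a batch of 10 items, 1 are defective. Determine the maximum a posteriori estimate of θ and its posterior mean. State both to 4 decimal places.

Posterior: Beta(10+1, 3+9) = Beta(11, 12).
Mode = (11−1)/(11+12−2) = 10/21 = 0.4762.
Mean = 11/(11+12) = 11/23 = 0.4783.

MAP: 0.4762. Posterior mean: 0.4783.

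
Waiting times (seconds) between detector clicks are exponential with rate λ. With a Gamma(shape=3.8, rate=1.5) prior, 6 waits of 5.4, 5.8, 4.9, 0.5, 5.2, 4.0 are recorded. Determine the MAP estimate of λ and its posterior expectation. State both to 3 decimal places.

λ_MAP = 0.322, E[λ|data] = 0.359

Σ times = 25.8. Posterior: Gamma(shape = 3.8+6 = 9.8, rate = 1.5+25.8 = 27.3).
Mode = (α−1)/β = 8.8/27.3 = 0.322.
Mean = α/β = 9.8/27.3 = 0.359.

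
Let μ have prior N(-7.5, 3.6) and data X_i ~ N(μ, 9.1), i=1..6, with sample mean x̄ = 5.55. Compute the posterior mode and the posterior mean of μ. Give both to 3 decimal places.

Posterior for μ is Normal. Precision-weighted mean: (1/3.6·-7.5 + 6/9.1·5.55) / (1/3.6 + 6/9.1) = 1.682.
A Normal posterior is symmetric, so mode = mean.

MAP = 1.682; posterior mean = 1.682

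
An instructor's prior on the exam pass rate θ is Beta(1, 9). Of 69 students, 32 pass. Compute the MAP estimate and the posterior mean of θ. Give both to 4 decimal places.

Posterior: Beta(1+32, 9+37) = Beta(33, 46).
Mode = (33−1)/(33+46−2) = 32/77 = 0.4156.
Mean = 33/(33+46) = 33/79 = 0.4177.
The mean is pulled above the mode by the posterior's right skew.

MAP = 0.4156; posterior mean = 0.4177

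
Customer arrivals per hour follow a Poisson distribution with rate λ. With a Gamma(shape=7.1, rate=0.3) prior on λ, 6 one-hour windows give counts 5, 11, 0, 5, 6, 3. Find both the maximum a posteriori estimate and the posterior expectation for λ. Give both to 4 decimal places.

Σ counts = 30. Posterior: Gamma(shape = 7.1+30 = 37.1, rate = 0.3+6 = 6.3).
Mode = (α−1)/β = 36.1/6.3 = 5.7302.
Mean = α/β = 37.1/6.3 = 5.8889.
The posterior is right-skewed, so the mean exceeds the mode.

MAP = 5.7302; posterior mean = 5.8889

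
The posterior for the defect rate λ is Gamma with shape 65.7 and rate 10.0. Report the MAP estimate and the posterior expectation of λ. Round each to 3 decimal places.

Mode = (α−1)/β = 64.7/10.0 = 6.470.
Mean = α/β = 65.7/10.0 = 6.570.

MAP = 6.470; posterior mean = 6.570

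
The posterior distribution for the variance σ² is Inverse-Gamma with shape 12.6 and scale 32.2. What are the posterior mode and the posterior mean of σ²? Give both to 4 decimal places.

MAP: 2.3676. Posterior mean: 2.7759.

Mode = β/(α+1) = 32.2/13.6 = 2.3676.
Mean = β/(α−1) = 32.2/11.6 = 2.7759.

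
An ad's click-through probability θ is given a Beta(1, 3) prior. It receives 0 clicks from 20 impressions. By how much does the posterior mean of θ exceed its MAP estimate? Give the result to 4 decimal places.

0.0417

Posterior: Beta(1+0, 3+20) = Beta(1, 23).
Since α = 1 ≤ 1 and β > 1, the Beta density is monotone decreasing on [0,1]; the mode is at 0.
Mean = 1/(1+23) = 0.0417.
Difference = 0.0417 − 0.0000 = 0.0417.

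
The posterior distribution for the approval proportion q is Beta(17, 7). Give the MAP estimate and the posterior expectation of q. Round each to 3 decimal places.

Mode = (17−1)/(17+7−2) = 16/22 = 0.727.
Mean = 17/(17+7) = 17/24 = 0.708.

MAP = 0.727; posterior mean = 0.708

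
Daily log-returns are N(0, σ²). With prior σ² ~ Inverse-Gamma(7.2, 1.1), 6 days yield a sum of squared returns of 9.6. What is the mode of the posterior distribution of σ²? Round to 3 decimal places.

Posterior: Inverse-Gamma(shape = 7.2+6/2 = 10.2, scale = 1.1+9.6/2 = 5.9).
Mode = β/(α+1) = 5.9/11.2 = 0.527.
Mean = β/(α−1) = 5.9/9.2 = 0.641.
This is the posterior mode — the MAP estimate.

0.527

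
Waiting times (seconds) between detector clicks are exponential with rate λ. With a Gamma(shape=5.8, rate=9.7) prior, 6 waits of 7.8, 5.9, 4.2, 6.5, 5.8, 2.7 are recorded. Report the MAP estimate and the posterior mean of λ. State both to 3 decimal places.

λ_MAP = 0.254, E[λ|data] = 0.277

Σ times = 32.9. Posterior: Gamma(shape = 5.8+6 = 11.8, rate = 9.7+32.9 = 42.6).
Mode = (α−1)/β = 10.8/42.6 = 0.254.
Mean = α/β = 11.8/42.6 = 0.277.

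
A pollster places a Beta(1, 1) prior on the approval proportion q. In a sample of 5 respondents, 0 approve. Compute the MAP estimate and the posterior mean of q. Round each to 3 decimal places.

MAP estimate = 0.000, posterior mean = 0.143

Posterior: Beta(1+0, 1+5) = Beta(1, 6).
Since α = 1 ≤ 1 and β > 1, the Beta density is monotone decreasing on [0,1]; the mode is at 0.
Mean = 1/(1+6) = 0.143.
Mean > mode: the posterior has a right tail.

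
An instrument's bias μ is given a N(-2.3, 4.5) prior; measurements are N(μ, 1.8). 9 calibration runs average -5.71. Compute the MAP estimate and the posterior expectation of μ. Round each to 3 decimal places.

MAP = -5.565; posterior mean = -5.565

Posterior for μ is Normal. Precision-weighted mean: (1/4.5·-2.3 + 9/1.8·-5.71) / (1/4.5 + 9/1.8) = -5.565.
A Normal posterior is symmetric, so mode = mean.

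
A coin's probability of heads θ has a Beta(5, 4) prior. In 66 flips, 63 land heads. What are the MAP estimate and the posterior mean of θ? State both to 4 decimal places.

Posterior: Beta(5+63, 4+3) = Beta(68, 7).
Mode = (68−1)/(68+7−2) = 67/73 = 0.9178.
Mean = 68/(68+7) = 68/75 = 0.9067.
Mode > mean: the posterior has a left tail.

θ_MAP = 0.9178, E[θ|data] = 0.9067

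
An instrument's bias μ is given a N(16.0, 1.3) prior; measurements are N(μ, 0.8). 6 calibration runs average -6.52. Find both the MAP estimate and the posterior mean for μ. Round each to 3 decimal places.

MAP = -4.425; posterior mean = -4.425

Posterior for μ is Normal. Precision-weighted mean: (1/1.3·16.0 + 6/0.8·-6.52) / (1/1.3 + 6/0.8) = -4.425.
A Normal posterior is symmetric, so mode = mean.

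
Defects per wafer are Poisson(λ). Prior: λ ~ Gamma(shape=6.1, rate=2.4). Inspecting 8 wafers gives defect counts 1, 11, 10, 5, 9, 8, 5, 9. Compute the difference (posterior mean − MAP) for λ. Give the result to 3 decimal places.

Σ counts = 58. Posterior: Gamma(shape = 6.1+58 = 64.1, rate = 2.4+8 = 10.4).
Mode = (α−1)/β = 63.1/10.4 = 6.067.
Mean = α/β = 64.1/10.4 = 6.163.
Difference = 6.163 − 6.067 = 0.096.

0.096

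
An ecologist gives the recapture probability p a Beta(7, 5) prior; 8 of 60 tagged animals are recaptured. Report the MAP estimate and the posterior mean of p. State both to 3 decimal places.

MAP = 0.200, posterior mean = 0.208

Posterior: Beta(7+8, 5+52) = Beta(15, 57).
Mode = (15−1)/(15+57−2) = 14/70 = 0.200.
Mean = 15/(15+57) = 15/72 = 0.208.
The mean is pulled above the mode by the posterior's right skew.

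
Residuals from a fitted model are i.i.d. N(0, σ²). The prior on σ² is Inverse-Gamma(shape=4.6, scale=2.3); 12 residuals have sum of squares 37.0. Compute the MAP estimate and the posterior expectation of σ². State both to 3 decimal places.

σ²_MAP = 1.793, E[σ²|data] = 2.167

Posterior: Inverse-Gamma(shape = 4.6+12/2 = 10.6, scale = 2.3+37.0/2 = 20.8).
Mode = β/(α+1) = 20.8/11.6 = 1.793.
Mean = β/(α−1) = 20.8/9.6 = 2.167.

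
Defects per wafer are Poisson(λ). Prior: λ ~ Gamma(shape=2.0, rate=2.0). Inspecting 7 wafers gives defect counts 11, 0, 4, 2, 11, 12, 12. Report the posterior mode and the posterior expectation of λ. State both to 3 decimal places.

Σ counts = 52. Posterior: Gamma(shape = 2.0+52 = 54.0, rate = 2.0+7 = 9.0).
Mode = (α−1)/β = 53.0/9.0 = 5.889.
Mean = α/β = 54.0/9.0 = 6.000.
The mean is pulled above the mode by the posterior's right skew.

MAP = 5.889, posterior mean = 6.000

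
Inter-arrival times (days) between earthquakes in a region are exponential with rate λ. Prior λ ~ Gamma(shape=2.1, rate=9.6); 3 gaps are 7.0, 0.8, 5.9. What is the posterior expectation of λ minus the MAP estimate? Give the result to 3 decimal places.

Σ times = 13.7. Posterior: Gamma(shape = 2.1+3 = 5.1, rate = 9.6+13.7 = 23.3).
Mode = (α−1)/β = 4.1/23.3 = 0.176.
Mean = α/β = 5.1/23.3 = 0.219.
Difference = 0.219 − 0.176 = 0.043.
Mean > mode: the posterior has a right tail.

0.043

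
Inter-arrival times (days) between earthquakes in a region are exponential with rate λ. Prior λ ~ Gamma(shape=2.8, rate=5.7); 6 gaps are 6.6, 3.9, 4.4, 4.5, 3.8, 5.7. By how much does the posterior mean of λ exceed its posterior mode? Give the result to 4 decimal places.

0.0289

Σ times = 28.9. Posterior: Gamma(shape = 2.8+6 = 8.8, rate = 5.7+28.9 = 34.6).
Mode = (α−1)/β = 7.8/34.6 = 0.2254.
Mean = α/β = 8.8/34.6 = 0.2543.
Difference = 0.2543 − 0.2254 = 0.0289.
The mean is pulled above the mode by the posterior's right skew.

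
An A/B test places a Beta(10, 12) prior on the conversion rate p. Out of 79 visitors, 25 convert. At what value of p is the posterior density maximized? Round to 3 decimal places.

Posterior: Beta(10+25, 12+54) = Beta(35, 66).
Mode = (35−1)/(35+66−2) = 34/99 = 0.343.
Mean = 35/(35+66) = 35/101 = 0.347.
This is the posterior mode — the MAP estimate.

0.343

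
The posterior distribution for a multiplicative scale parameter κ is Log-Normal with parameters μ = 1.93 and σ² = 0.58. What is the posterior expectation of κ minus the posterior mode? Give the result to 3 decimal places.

5.350

Mode = exp(μ − σ²) = exp(1.35) = 3.857.
Mean = exp(μ + σ²/2) = exp(2.220) = 9.207.
Difference = 9.207 − 3.857 = 5.350.
Right-skewed posterior ⇒ mode < mean.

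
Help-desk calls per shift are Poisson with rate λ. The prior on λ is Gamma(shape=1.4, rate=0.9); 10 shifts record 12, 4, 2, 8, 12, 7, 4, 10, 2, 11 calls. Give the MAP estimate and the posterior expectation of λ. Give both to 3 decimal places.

MAP = 6.642; posterior mean = 6.734

Σ counts = 72. Posterior: Gamma(shape = 1.4+72 = 73.4, rate = 0.9+10 = 10.9).
Mode = (α−1)/β = 72.4/10.9 = 6.642.
Mean = α/β = 73.4/10.9 = 6.734.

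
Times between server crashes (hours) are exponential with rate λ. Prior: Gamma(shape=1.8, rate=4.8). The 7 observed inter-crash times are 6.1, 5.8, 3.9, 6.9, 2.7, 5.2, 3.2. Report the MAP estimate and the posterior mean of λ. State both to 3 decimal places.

MAP = 0.202; posterior mean = 0.228

Σ times = 33.8. Posterior: Gamma(shape = 1.8+7 = 8.8, rate = 4.8+33.8 = 38.6).
Mode = (α−1)/β = 7.8/38.6 = 0.202.
Mean = α/β = 8.8/38.6 = 0.228.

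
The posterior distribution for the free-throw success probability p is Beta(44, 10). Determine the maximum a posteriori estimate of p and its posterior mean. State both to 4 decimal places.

Mode = (44−1)/(44+10−2) = 43/52 = 0.8269.
Mean = 44/(44+10) = 44/54 = 0.8148.
The mean is pulled below the mode by the posterior's left skew.

p_MAP = 0.8269, E[p|data] = 0.8148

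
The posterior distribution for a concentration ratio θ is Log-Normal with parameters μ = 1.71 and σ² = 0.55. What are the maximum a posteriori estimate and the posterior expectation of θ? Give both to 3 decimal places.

MAP = 3.190; posterior mean = 7.279

Mode = exp(μ − σ²) = exp(1.16) = 3.190.
Mean = exp(μ + σ²/2) = exp(1.985) = 7.279.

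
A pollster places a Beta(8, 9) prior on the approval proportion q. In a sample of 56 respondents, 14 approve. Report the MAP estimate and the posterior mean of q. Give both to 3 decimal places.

Posterior: Beta(8+14, 9+42) = Beta(22, 51).
Mode = (22−1)/(22+51−2) = 21/71 = 0.296.
Mean = 22/(22+51) = 22/73 = 0.301.
The posterior is right-skewed, so the mean exceeds the mode.

MAP = 0.296, posterior mean = 0.301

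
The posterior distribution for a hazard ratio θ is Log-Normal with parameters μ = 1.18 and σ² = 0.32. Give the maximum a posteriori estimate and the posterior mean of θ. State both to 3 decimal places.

MAP = 2.363, posterior mean = 3.819

Mode = exp(μ − σ²) = exp(0.86) = 2.363.
Mean = exp(μ + σ²/2) = exp(1.340) = 3.819.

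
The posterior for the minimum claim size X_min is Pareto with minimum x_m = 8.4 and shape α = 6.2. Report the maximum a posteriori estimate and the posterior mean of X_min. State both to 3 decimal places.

MAP = 8.400, posterior mean = 10.015

The Pareto density is strictly decreasing on [x_m, ∞), so the mode is x_m = 8.400.
Mean = α·x_m/(α−1) = 6.2·8.4/5.2 = 10.015.
Mean > mode: the posterior has a right tail.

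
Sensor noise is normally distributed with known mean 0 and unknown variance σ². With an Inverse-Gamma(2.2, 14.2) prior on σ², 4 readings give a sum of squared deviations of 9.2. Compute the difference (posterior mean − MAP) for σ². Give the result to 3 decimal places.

2.260

Posterior: Inverse-Gamma(shape = 2.2+4/2 = 4.2, scale = 14.2+9.2/2 = 18.8).
Mode = β/(α+1) = 18.8/5.2 = 3.615.
Mean = β/(α−1) = 18.8/3.2 = 5.875.
Difference = 5.875 − 3.615 = 2.260.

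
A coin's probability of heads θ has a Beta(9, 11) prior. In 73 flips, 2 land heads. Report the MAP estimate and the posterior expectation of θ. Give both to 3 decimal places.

Posterior: Beta(9+2, 11+71) = Beta(11, 82).
Mode = (11−1)/(11+82−2) = 10/91 = 0.110.
Mean = 11/(11+82) = 11/93 = 0.118.
Mean > mode: the posterior has a right tail.

MAP = 0.110; posterior mean = 0.118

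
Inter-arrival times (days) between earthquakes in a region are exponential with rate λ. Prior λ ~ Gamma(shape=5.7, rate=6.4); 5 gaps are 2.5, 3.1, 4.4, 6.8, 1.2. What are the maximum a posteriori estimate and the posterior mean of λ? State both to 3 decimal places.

MAP = 0.398, posterior mean = 0.439

Σ times = 18.0. Posterior: Gamma(shape = 5.7+5 = 10.7, rate = 6.4+18.0 = 24.4).
Mode = (α−1)/β = 9.7/24.4 = 0.398.
Mean = α/β = 10.7/24.4 = 0.439.
The posterior is right-skewed, so the mean exceeds the mode.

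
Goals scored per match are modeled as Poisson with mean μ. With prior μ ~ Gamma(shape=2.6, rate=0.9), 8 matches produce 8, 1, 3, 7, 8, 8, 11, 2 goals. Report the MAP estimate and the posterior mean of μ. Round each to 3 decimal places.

Σ counts = 48. Posterior: Gamma(shape = 2.6+48 = 50.6, rate = 0.9+8 = 8.9).
Mode = (α−1)/β = 49.6/8.9 = 5.573.
Mean = α/β = 50.6/8.9 = 5.685.

MAP estimate = 5.573, posterior mean = 5.685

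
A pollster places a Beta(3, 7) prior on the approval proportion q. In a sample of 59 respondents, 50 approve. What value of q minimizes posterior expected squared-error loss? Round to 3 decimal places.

Posterior: Beta(3+50, 7+9) = Beta(53, 16).
Mode = (53−1)/(53+16−2) = 52/67 = 0.776.
Mean = 53/(53+16) = 53/69 = 0.768.
Squared-error loss ⇒ the optimal estimator is the posterior mean.

0.768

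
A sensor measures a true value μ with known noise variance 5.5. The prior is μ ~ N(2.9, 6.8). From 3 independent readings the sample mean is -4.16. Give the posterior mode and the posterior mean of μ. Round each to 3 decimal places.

μ_MAP = -2.661, E[μ|data] = -2.661

Posterior for μ is Normal. Precision-weighted mean: (1/6.8·2.9 + 3/5.5·-4.16) / (1/6.8 + 3/5.5) = -2.661.
A Normal posterior is symmetric, so mode = mean.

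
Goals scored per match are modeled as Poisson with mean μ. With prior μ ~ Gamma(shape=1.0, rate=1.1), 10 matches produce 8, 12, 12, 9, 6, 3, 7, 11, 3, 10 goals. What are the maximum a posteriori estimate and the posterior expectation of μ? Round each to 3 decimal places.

MAP: 7.297. Posterior mean: 7.387.

Σ counts = 81. Posterior: Gamma(shape = 1.0+81 = 82.0, rate = 1.1+10 = 11.1).
Mode = (α−1)/β = 81.0/11.1 = 7.297.
Mean = α/β = 82.0/11.1 = 7.387.
Mean > mode: the posterior has a right tail.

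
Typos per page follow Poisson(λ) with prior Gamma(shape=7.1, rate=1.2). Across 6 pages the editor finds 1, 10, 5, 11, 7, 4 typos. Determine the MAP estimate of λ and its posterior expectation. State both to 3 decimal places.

MAP: 6.125. Posterior mean: 6.264.

Σ counts = 38. Posterior: Gamma(shape = 7.1+38 = 45.1, rate = 1.2+6 = 7.2).
Mode = (α−1)/β = 44.1/7.2 = 6.125.
Mean = α/β = 45.1/7.2 = 6.264.
Mean > mode: the posterior has a right tail.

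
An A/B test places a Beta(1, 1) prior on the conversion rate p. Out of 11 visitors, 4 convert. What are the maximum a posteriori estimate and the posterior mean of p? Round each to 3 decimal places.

MAP: 0.364. Posterior mean: 0.385.

Posterior: Beta(1+4, 1+7) = Beta(5, 8).
Mode = (5−1)/(5+8−2) = 4/11 = 0.364.
With a flat prior the MAP equals the MLE, 4/11.
Mean = 5/(5+8) = 5/13 = 0.385.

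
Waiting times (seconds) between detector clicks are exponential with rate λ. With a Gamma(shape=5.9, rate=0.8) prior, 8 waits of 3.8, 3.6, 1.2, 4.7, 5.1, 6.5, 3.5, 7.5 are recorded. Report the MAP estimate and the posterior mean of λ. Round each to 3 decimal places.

Σ times = 35.9. Posterior: Gamma(shape = 5.9+8 = 13.9, rate = 0.8+35.9 = 36.7).
Mode = (α−1)/β = 12.9/36.7 = 0.351.
Mean = α/β = 13.9/36.7 = 0.379.

MAP = 0.351; posterior mean = 0.379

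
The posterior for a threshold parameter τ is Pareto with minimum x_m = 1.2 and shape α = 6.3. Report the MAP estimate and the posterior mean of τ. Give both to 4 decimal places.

The Pareto density is strictly decreasing on [x_m, ∞), so the mode is x_m = 1.2000.
Mean = α·x_m/(α−1) = 6.3·1.2/5.3 = 1.4264.
The mean is pulled above the mode by the posterior's right skew.

MAP: 1.2000. Posterior mean: 1.4264.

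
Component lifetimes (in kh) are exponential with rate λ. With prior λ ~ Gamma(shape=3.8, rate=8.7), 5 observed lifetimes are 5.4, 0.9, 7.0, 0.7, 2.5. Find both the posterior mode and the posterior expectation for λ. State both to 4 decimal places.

λ_MAP = 0.3095, E[λ|data] = 0.3492

Σ times = 16.5. Posterior: Gamma(shape = 3.8+5 = 8.8, rate = 8.7+16.5 = 25.2).
Mode = (α−1)/β = 7.8/25.2 = 0.3095.
Mean = α/β = 8.8/25.2 = 0.3492.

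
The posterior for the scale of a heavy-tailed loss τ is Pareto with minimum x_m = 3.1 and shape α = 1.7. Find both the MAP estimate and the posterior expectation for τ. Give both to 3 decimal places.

MAP: 3.100. Posterior mean: 7.529.

The Pareto density is strictly decreasing on [x_m, ∞), so the mode is x_m = 3.100.
Mean = α·x_m/(α−1) = 1.7·3.1/0.7 = 7.529.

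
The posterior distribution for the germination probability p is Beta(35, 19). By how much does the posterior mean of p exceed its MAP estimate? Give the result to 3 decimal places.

-0.006

Mode = (35−1)/(35+19−2) = 34/52 = 0.654.
Mean = 35/(35+19) = 35/54 = 0.648.
Difference = 0.648 − 0.654 = -0.006.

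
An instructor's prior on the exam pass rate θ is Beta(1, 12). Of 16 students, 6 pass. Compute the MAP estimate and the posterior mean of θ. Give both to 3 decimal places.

Posterior: Beta(1+6, 12+10) = Beta(7, 22).
Mode = (7−1)/(7+22−2) = 6/27 = 0.222.
Mean = 7/(7+22) = 7/29 = 0.241.
The mean is pulled above the mode by the posterior's right skew.

MAP = 0.222; posterior mean = 0.241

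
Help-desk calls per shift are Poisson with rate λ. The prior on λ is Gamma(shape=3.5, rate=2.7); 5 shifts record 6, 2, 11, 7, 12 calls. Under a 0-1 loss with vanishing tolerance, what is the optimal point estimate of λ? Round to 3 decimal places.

5.260

Σ counts = 38. Posterior: Gamma(shape = 3.5+38 = 41.5, rate = 2.7+5 = 7.7).
Mode = (α−1)/β = 40.5/7.7 = 5.260.
Mean = α/β = 41.5/7.7 = 5.390.
This is the posterior mode — the MAP estimate.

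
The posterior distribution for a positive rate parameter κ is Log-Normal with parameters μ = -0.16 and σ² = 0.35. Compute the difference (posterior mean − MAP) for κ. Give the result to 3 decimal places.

0.415

Mode = exp(μ − σ²) = exp(-0.51) = 0.600.
Mean = exp(μ + σ²/2) = exp(0.015) = 1.015.
Difference = 1.015 − 0.600 = 0.415.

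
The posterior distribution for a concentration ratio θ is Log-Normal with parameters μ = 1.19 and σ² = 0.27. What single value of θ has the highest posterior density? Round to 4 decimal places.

Mode = exp(μ − σ²) = exp(0.92) = 2.5093.
Mean = exp(μ + σ²/2) = exp(1.325) = 3.7622.
This is the posterior mode — the MAP estimate.

2.5093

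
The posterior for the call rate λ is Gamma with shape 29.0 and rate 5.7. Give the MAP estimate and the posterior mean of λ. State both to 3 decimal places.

Mode = (α−1)/β = 28.0/5.7 = 4.912.
Mean = α/β = 29.0/5.7 = 5.088.
The posterior is right-skewed, so the mean exceeds the mode.

MAP = 4.912; posterior mean = 5.088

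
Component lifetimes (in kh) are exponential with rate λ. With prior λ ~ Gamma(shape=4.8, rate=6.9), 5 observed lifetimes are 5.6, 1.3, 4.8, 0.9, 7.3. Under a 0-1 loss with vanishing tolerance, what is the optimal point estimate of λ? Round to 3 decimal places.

0.328

Σ times = 19.9. Posterior: Gamma(shape = 4.8+5 = 9.8, rate = 6.9+19.9 = 26.8).
Mode = (α−1)/β = 8.8/26.8 = 0.328.
Mean = α/β = 9.8/26.8 = 0.366.
This is the posterior mode — the MAP estimate.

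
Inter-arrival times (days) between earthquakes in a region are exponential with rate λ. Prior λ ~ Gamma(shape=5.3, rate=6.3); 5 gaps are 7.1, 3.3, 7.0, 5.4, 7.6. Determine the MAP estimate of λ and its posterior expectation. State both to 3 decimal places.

λ_MAP = 0.253, E[λ|data] = 0.281

Σ times = 30.4. Posterior: Gamma(shape = 5.3+5 = 10.3, rate = 6.3+30.4 = 36.7).
Mode = (α−1)/β = 9.3/36.7 = 0.253.
Mean = α/β = 10.3/36.7 = 0.281.
The mean is pulled above the mode by the posterior's right skew.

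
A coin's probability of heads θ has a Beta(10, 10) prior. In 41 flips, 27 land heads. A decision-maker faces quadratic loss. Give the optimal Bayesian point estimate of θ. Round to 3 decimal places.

0.607

Posterior: Beta(10+27, 10+14) = Beta(37, 24).
Mode = (37−1)/(37+24−2) = 36/59 = 0.610.
Mean = 37/(37+24) = 37/61 = 0.607.
Quadratic loss ⇒ the optimal estimator is the posterior mean.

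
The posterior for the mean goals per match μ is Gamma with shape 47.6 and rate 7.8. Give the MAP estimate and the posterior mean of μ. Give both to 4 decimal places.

Mode = (α−1)/β = 46.6/7.8 = 5.9744.
Mean = α/β = 47.6/7.8 = 6.1026.

MAP estimate = 5.9744, posterior mean = 6.1026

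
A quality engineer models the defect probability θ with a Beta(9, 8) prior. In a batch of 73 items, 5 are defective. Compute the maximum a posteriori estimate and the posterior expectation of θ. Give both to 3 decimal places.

MAP: 0.148. Posterior mean: 0.156.

Posterior: Beta(9+5, 8+68) = Beta(14, 76).
Mode = (14−1)/(14+76−2) = 13/88 = 0.148.
Mean = 14/(14+76) = 14/90 = 0.156.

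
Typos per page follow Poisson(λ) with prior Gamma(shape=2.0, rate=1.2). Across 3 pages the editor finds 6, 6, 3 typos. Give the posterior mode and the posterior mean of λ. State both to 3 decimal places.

Σ counts = 15. Posterior: Gamma(shape = 2.0+15 = 17.0, rate = 1.2+3 = 4.2).
Mode = (α−1)/β = 16.0/4.2 = 3.810.
Mean = α/β = 17.0/4.2 = 4.048.
Mean > mode: the posterior has a right tail.

MAP: 3.810. Posterior mean: 4.048.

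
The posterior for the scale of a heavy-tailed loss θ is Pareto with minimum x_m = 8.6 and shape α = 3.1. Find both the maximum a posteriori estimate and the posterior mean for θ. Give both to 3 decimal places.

The Pareto density is strictly decreasing on [x_m, ∞), so the mode is x_m = 8.600.
Mean = α·x_m/(α−1) = 3.1·8.6/2.1 = 12.695.

MAP = 8.600; posterior mean = 12.695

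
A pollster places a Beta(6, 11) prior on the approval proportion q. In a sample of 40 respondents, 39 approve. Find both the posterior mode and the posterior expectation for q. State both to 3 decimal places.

Posterior: Beta(6+39, 11+1) = Beta(45, 12).
Mode = (45−1)/(45+12−2) = 44/55 = 0.800.
Mean = 45/(45+12) = 45/57 = 0.789.
Left-skewed posterior ⇒ mean < mode.

q_MAP = 0.800, E[q|data] = 0.789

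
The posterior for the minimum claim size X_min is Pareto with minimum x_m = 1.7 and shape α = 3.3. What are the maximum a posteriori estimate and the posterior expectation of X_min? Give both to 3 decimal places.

The Pareto density is strictly decreasing on [x_m, ∞), so the mode is x_m = 1.700.
Mean = α·x_m/(α−1) = 3.3·1.7/2.3 = 2.439.
Right-skewed posterior ⇒ mode < mean.

MAP = 1.700, posterior mean = 2.439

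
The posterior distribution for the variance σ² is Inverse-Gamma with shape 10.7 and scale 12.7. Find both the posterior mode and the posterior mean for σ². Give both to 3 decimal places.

Mode = β/(α+1) = 12.7/11.7 = 1.085.
Mean = β/(α−1) = 12.7/9.7 = 1.309.

MAP = 1.085, posterior mean = 1.309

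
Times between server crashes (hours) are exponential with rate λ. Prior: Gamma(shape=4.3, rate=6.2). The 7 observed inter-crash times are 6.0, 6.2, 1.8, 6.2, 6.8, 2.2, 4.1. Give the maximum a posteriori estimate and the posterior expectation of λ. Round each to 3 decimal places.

MAP = 0.261; posterior mean = 0.286

Σ times = 33.3. Posterior: Gamma(shape = 4.3+7 = 11.3, rate = 6.2+33.3 = 39.5).
Mode = (α−1)/β = 10.3/39.5 = 0.261.
Mean = α/β = 11.3/39.5 = 0.286.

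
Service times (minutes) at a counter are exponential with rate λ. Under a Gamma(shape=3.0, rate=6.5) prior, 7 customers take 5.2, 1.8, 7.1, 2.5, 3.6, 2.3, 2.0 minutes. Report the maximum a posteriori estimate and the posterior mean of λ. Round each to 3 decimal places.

MAP = 0.290; posterior mean = 0.323

Σ times = 24.5. Posterior: Gamma(shape = 3.0+7 = 10.0, rate = 6.5+24.5 = 31.0).
Mode = (α−1)/β = 9.0/31.0 = 0.290.
Mean = α/β = 10.0/31.0 = 0.323.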